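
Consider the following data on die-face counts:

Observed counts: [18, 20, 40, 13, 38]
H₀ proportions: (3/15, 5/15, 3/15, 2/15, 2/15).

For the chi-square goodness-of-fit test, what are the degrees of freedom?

degrees of freedom = 4

df = k − 1 = 5 − 1 = 4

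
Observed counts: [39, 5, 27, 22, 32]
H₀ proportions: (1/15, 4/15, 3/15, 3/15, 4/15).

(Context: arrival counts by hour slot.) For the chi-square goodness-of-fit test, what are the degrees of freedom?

df = k − 1 = 5 − 1 = 4

degrees of freedom = 4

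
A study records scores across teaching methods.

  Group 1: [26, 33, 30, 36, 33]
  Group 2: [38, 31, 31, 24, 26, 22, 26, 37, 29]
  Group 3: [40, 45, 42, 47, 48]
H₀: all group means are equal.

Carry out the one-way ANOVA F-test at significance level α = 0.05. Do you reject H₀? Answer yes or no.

Group means [31.60, 29.33, 44.40], grand mean 33.895
SSB = Σnᵢ(x̄ᵢ−x̄)² = 765.389; SSW = ΣΣ(x−x̄ᵢ)² = 346.400
MSB = 765.389/2 = 382.6947; MSW = 346.400/16 = 21.6500
F = MSB/MSW = 17.6764
df = (2, 16)
p-value (upper-tail) = 0.00009
At α=0.05: p < α → reject H₀

reject H₀: yes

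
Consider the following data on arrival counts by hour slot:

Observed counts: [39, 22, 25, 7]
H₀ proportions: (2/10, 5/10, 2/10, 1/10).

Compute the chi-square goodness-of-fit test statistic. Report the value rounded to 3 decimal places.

n = 93; E_i = n·p_i = [18.60, 46.50, 18.60, 9.30]
χ² = (39−18.60)²/18.60 + (22−46.50)²/46.50 + (25−18.60)²/18.60 + (7−9.30)²/9.30 = 38.0538
df = 3

test statistic = 38.054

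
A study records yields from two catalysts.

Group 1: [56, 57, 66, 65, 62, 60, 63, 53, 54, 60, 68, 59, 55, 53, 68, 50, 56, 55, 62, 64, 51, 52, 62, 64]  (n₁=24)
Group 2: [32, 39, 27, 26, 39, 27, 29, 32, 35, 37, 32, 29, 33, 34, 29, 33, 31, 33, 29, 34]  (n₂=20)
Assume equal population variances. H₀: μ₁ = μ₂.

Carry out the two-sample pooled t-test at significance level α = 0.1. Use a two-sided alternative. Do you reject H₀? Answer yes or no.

reject H₀: yes

x̄₁=58.958, s₁=5.465, n₁=24
x̄₂=32.000, s₂=3.742, n₂=20
s_p² = [23·5.465² + 19·3.742²]/42 = 22.6895
SE = √(s_p²·(1/24+1/20)) = 1.4422
t = (58.958−32.000)/1.4422 = 18.6928
df = 42
p-value (two-sided) = 0.00000
At α=0.1: p < α → reject H₀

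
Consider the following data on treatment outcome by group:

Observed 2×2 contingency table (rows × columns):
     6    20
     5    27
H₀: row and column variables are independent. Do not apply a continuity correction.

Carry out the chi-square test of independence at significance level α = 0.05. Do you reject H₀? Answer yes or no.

Row totals [26, 32], col totals [11, 47], n=58
χ² = (6−4.93)²/4.93 + (20−21.07)²/21.07 + (5−6.07)²/6.07 + (27−25.93)²/25.93 = 0.5183
df = 1
p-value (upper-tail) = 0.47156
At α=0.05: p ≥ α → fail to reject H₀

reject H₀: no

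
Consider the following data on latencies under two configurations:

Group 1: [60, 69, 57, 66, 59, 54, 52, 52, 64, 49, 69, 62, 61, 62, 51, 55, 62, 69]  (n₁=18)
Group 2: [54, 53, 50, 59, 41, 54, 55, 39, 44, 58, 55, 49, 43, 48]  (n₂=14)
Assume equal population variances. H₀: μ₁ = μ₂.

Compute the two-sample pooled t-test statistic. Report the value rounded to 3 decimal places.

test statistic = 4.143

x̄₁=59.611, s₁=6.446, n₁=18
x̄₂=50.143, s₂=6.371, n₂=14
s_p² = [17·6.446² + 13·6.371²]/30 = 41.1331
SE = √(s_p²·(1/18+1/14)) = 2.2854
t = (59.611−50.143)/2.2854 = 4.1429
df = 30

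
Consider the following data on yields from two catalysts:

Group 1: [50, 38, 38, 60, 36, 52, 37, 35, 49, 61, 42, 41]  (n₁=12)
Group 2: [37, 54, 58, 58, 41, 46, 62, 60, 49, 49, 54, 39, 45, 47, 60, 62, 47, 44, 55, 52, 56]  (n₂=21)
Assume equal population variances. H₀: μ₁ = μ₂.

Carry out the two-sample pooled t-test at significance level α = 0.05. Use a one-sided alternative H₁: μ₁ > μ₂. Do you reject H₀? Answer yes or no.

reject H₀: no

x̄₁=44.917, s₁=9.239, n₁=12
x̄₂=51.190, s₂=7.587, n₂=21
s_p² = [11·9.239² + 20·7.587²]/31 = 67.4243
SE = √(s_p²·(1/12+1/21)) = 2.9714
t = (44.917−51.190)/2.9714 = -2.1114
df = 31
p-value (one-sided, H₁ greater) = 0.97855
At α=0.05: p ≥ α → fail to reject H₀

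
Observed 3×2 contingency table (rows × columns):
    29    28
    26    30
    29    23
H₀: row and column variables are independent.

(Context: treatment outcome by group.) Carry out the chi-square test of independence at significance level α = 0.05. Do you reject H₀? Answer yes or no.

reject H₀: no

Row totals [57, 56, 52], col totals [84, 81], n=165
χ² = (29−29.02)²/29.02 + (28−27.98)²/27.98 + (26−28.51)²/28.51 + (30−27.49)²/27.49 + (29−26.47)²/26.47 + (23−25.53)²/25.53 = 0.9413
df = 2
p-value (upper-tail) = 0.62459
At α=0.05: p ≥ α → fail to reject H₀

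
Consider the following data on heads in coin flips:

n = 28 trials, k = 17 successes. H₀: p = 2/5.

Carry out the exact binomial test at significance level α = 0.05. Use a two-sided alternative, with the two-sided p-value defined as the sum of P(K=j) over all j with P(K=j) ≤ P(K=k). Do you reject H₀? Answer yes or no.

Exact binomial: n=28, k=17, p₀=2/5=0.4000
P(X=j) = C(n,j)·p₀^j·(1−p₀)^(n−j); p = Σ P(X=j) over j with P(X=j) ≤ P(X=17)
p-value (two-sided) = 0.03265
At α=0.05: p < α → reject H₀

reject H₀: yes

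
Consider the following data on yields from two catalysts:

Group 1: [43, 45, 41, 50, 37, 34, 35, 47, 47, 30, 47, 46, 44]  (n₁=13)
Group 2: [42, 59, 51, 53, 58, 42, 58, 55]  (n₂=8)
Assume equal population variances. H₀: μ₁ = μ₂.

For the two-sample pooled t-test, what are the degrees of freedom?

degrees of freedom = 19

df = n₁ + n₂ − 2 = 13 + 8 − 2 = 19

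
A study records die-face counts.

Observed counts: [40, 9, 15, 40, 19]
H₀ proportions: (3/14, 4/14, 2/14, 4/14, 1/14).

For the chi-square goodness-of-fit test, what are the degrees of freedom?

df = k − 1 = 5 − 1 = 4

degrees of freedom = 4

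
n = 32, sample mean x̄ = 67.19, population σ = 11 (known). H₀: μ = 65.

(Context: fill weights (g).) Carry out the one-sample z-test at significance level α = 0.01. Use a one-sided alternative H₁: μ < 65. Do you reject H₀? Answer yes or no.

SE = σ/√n = 11/√32 = 1.9445
z = (x̄−μ₀)/SE = (67.19−65)/1.9445 = 1.1262
p-value (one-sided, H₁ less) = 0.86997
At α=0.01: p ≥ α → fail to reject H₀

reject H₀: no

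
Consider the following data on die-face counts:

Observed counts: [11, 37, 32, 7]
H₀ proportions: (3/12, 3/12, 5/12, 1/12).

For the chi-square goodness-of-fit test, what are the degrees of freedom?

degrees of freedom = 3

df = k − 1 = 4 − 1 = 3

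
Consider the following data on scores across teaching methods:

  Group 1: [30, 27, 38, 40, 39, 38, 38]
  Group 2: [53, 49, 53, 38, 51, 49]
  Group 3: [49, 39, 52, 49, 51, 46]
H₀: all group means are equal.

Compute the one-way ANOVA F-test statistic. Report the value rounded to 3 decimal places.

test statistic = 13.261

Group means [35.71, 48.83, 47.67], grand mean 43.632
SSB = Σnᵢ(x̄ᵢ−x̄)² = 698.826; SSW = ΣΣ(x−x̄ᵢ)² = 421.595
MSB = 698.826/2 = 349.4129; MSW = 421.595/16 = 26.3497
F = MSB/MSW = 13.2606
df = (2, 16)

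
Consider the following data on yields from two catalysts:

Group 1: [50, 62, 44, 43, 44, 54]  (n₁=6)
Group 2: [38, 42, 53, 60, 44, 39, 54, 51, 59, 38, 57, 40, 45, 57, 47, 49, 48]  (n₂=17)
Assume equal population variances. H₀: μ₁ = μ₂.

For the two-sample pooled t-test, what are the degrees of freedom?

degrees of freedom = 21

df = n₁ + n₂ − 2 = 6 + 17 − 2 = 21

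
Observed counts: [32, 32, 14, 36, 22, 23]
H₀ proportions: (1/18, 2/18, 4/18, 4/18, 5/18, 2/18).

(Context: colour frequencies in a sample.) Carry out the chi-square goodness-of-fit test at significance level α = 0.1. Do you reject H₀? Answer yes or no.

reject H₀: yes

n = 159; E_i = n·p_i = [8.83, 17.67, 35.33, 35.33, 44.17, 17.67]
χ² = (32−8.83)²/8.83 + (32−17.67)²/17.67 + (14−35.33)²/35.33 + (36−35.33)²/35.33 + (22−44.17)²/44.17 + (23−17.67)²/17.67 = 98.0151
df = 5
p-value (upper-tail) = 0.00000
At α=0.1: p < α → reject H₀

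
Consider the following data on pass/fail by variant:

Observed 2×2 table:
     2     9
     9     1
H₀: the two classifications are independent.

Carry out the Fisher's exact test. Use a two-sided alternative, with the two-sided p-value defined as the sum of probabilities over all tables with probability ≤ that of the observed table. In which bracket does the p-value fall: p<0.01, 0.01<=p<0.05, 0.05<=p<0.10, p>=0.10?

Margins: r₁=11, r₂=10, c₁=11, c₂=10, n=21
p_obs = C(11,2)·C(10,9)/C(21,11); sum pmf over tables with pmf ≤ p_obs
p-value (two-sided) = 0.00191
→ bracket: p<0.01

p-value bracket: p<0.01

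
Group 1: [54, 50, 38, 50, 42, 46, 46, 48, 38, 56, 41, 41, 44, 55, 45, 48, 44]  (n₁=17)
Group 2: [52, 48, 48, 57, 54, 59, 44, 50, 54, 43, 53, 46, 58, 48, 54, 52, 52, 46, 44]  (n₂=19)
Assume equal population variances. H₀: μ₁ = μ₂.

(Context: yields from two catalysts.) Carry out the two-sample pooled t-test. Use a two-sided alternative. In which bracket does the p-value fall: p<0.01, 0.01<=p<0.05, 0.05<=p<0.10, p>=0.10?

x̄₁=46.235, s₁=5.517, n₁=17
x̄₂=50.632, s₂=4.833, n₂=19
s_p² = [16·5.517² + 18·4.833²]/34 = 26.6906
SE = √(s_p²·(1/17+1/19)) = 1.7248
t = (46.235−50.632)/1.7248 = -2.5489
df = 34
p-value (two-sided) = 0.01549
→ bracket: 0.01<=p<0.05

p-value bracket: 0.01<=p<0.05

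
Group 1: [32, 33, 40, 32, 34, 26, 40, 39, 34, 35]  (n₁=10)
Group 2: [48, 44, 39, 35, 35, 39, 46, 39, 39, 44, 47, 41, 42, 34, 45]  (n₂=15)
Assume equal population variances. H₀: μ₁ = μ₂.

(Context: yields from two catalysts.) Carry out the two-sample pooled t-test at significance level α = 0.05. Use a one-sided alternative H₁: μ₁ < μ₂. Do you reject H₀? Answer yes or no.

x̄₁=34.500, s₁=4.327, n₁=10
x̄₂=41.133, s₂=4.486, n₂=15
s_p² = [9·4.327² + 14·4.486²]/23 = 19.5754
SE = √(s_p²·(1/10+1/15)) = 1.8063
t = (34.500−41.133)/1.8063 = -3.6724
df = 23
p-value (one-sided, H₁ less) = 0.00063
At α=0.05: p < α → reject H₀

reject H₀: yes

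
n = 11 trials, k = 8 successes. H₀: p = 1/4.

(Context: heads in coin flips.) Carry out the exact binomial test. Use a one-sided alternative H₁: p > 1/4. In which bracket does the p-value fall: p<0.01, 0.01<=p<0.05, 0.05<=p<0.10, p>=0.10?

Exact binomial: n=11, k=8, p₀=1/4=0.2500
P(X≥8) from Σ C(n,i)·p₀^i·(1−p₀)^(n−i)
p-value (one-sided, H₁ greater) = 0.00119
→ bracket: p<0.01

p-value bracket: p<0.01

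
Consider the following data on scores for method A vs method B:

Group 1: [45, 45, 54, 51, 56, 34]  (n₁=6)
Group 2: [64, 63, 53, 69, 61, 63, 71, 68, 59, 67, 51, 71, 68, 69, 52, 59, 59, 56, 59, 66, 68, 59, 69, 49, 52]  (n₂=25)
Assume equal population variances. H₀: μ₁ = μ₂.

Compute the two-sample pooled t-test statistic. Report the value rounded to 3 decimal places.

test statistic = -4.468

x̄₁=47.500, s₁=8.019, n₁=6
x̄₂=61.800, s₂=6.819, n₂=25
s_p² = [5·8.019² + 24·6.819²]/29 = 49.5690
SE = √(s_p²·(1/6+1/25)) = 3.2007
t = (47.500−61.800)/3.2007 = -4.4678
df = 29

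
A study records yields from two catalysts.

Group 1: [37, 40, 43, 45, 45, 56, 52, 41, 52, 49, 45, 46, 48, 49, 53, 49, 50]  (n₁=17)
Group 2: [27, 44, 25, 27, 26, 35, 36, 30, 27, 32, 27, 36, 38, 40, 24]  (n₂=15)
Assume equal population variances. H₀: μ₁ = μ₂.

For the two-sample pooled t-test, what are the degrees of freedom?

degrees of freedom = 30

df = n₁ + n₂ − 2 = 17 + 15 − 2 = 30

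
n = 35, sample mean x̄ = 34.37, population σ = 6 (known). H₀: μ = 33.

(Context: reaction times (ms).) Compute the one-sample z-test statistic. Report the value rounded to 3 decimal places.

SE = σ/√n = 6/√35 = 1.0142
z = (x̄−μ₀)/SE = (34.37−33)/1.0142 = 1.3508

test statistic = 1.351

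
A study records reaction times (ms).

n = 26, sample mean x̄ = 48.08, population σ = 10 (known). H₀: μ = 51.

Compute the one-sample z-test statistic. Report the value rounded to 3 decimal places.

test statistic = -1.489

SE = σ/√n = 10/√26 = 1.9612
z = (x̄−μ₀)/SE = (48.08−51)/1.9612 = -1.4889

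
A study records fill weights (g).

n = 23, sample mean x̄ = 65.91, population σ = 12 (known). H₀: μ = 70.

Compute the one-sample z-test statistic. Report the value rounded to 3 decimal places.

SE = σ/√n = 12/√23 = 2.5022
z = (x̄−μ₀)/SE = (65.91−70)/2.5022 = -1.6346

test statistic = -1.635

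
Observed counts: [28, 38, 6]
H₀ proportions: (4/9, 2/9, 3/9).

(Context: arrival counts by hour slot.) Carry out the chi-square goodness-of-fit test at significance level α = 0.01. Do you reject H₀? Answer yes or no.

reject H₀: yes

n = 72; E_i = n·p_i = [32.00, 16.00, 24.00]
χ² = (28−32.00)²/32.00 + (38−16.00)²/16.00 + (6−24.00)²/24.00 = 44.2500
df = 2
p-value (upper-tail) = 0.00000
At α=0.01: p < α → reject H₀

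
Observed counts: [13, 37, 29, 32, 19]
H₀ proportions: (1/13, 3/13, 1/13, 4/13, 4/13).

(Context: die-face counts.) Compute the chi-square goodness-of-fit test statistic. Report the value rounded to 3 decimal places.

n = 130; E_i = n·p_i = [10.00, 30.00, 10.00, 40.00, 40.00]
χ² = (13−10.00)²/10.00 + (37−30.00)²/30.00 + (29−10.00)²/10.00 + (32−40.00)²/40.00 + (19−40.00)²/40.00 = 51.2583
df = 4

test statistic = 51.258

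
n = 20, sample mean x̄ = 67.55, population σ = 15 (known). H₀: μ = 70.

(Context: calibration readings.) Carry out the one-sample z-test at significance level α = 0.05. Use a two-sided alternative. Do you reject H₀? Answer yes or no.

SE = σ/√n = 15/√20 = 3.3541
z = (x̄−μ₀)/SE = (67.55−70)/3.3541 = -0.7304
p-value (two-sided) = 0.46512
At α=0.05: p ≥ α → fail to reject H₀

reject H₀: no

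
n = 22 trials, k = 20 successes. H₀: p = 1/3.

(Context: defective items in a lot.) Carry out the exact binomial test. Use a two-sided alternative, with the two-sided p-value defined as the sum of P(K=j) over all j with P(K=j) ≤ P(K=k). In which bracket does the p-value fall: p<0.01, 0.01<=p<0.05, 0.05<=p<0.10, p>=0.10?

Exact binomial: n=22, k=20, p₀=1/3=0.3333
P(X=j) = C(n,j)·p₀^j·(1−p₀)^(n−j); p = Σ P(X=j) over j with P(X=j) ≤ P(X=20)
p-value (two-sided) = 0.00000
→ bracket: p<0.01

p-value bracket: p<0.01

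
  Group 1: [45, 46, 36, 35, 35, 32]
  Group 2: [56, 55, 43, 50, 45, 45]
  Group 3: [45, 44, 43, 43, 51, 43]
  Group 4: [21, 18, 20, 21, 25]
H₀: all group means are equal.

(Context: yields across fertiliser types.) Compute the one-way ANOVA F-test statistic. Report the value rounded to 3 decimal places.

Group means [38.17, 49.00, 44.83, 21.00], grand mean 39.000
SSB = Σnᵢ(x̄ᵢ−x̄)² = 2428.333; SSW = ΣΣ(x−x̄ᵢ)² = 399.667
MSB = 2428.333/3 = 809.4444; MSW = 399.667/19 = 21.0351
F = MSB/MSW = 38.4807
df = (3, 19)

test statistic = 38.481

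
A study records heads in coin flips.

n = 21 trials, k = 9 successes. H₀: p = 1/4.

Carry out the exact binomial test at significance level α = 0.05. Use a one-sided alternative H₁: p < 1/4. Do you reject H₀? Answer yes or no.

Exact binomial: n=21, k=9, p₀=1/4=0.2500
P(X≤9) from Σ C(n,i)·p₀^i·(1−p₀)^(n−i)
p-value (one-sided, H₁ less) = 0.97937
At α=0.05: p ≥ α → fail to reject H₀

reject H₀: no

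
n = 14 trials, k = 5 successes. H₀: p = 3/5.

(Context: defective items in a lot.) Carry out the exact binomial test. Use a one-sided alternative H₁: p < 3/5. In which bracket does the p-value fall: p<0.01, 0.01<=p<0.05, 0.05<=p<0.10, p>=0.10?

Exact binomial: n=14, k=5, p₀=3/5=0.6000
P(X≤5) from Σ C(n,i)·p₀^i·(1−p₀)^(n−i)
p-value (one-sided, H₁ less) = 0.05832
→ bracket: 0.05<=p<0.10

p-value bracket: 0.05<=p<0.10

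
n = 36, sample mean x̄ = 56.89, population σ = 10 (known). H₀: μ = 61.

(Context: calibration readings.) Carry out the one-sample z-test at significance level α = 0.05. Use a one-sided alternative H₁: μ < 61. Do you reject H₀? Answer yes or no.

reject H₀: yes

SE = σ/√n = 10/√36 = 1.6667
z = (x̄−μ₀)/SE = (56.89−61)/1.6667 = -2.4660
p-value (one-sided, H₁ less) = 0.00683
At α=0.05: p < α → reject H₀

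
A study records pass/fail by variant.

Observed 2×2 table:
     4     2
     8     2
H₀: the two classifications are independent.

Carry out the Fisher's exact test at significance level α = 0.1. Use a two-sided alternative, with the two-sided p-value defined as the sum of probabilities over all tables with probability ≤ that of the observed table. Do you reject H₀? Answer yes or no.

reject H₀: no

Margins: r₁=6, r₂=10, c₁=12, c₂=4, n=16
p_obs = C(6,4)·C(10,8)/C(16,12); sum pmf over tables with pmf ≤ p_obs
p-value (two-sided) = 0.60440
At α=0.1: p ≥ α → fail to reject H₀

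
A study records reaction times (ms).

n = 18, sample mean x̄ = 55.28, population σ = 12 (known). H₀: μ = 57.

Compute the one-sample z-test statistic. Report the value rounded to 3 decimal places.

test statistic = -0.608

SE = σ/√n = 12/√18 = 2.8284
z = (x̄−μ₀)/SE = (55.28−57)/2.8284 = -0.6081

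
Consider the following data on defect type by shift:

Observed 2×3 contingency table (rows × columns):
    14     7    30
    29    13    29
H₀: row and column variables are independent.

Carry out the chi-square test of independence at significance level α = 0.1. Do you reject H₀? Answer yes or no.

Row totals [51, 71], col totals [43, 20, 59], n=122
χ² = (14−17.98)²/17.98 + (7−8.36)²/8.36 + (30−24.66)²/24.66 + (29−25.02)²/25.02 + (13−11.64)²/11.64 + (29−34.34)²/34.34 = 3.8750
df = 2
p-value (upper-tail) = 0.14407
At α=0.1: p ≥ α → fail to reject H₀

reject H₀: no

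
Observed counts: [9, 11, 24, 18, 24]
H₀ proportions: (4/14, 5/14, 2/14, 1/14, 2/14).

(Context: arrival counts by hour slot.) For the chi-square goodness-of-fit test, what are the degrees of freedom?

degrees of freedom = 4

df = k − 1 = 5 − 1 = 4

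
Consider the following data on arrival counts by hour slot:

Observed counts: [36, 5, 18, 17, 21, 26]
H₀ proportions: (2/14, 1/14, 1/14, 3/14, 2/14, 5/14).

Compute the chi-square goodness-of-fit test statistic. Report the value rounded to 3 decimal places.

test statistic = 41.931

n = 123; E_i = n·p_i = [17.57, 8.79, 8.79, 26.36, 17.57, 43.93]
χ² = (36−17.57)²/17.57 + (5−8.79)²/8.79 + (18−8.79)²/8.79 + (17−26.36)²/26.36 + (21−17.57)²/17.57 + (26−43.93)²/43.93 = 41.9306
df = 5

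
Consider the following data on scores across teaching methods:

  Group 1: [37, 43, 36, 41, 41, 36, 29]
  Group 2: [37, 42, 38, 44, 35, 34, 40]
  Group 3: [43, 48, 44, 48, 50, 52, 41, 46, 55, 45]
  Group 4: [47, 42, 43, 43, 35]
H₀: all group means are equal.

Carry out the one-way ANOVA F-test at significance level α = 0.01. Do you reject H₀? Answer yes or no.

reject H₀: yes

Group means [37.57, 38.57, 47.20, 42.00], grand mean 41.897
SSB = Σnᵢ(x̄ᵢ−x̄)² = 489.661; SSW = ΣΣ(x−x̄ᵢ)² = 453.029
MSB = 489.661/3 = 163.2204; MSW = 453.029/25 = 18.1211
F = MSB/MSW = 9.0072
df = (3, 25)
p-value (upper-tail) = 0.00032
At α=0.01: p < α → reject H₀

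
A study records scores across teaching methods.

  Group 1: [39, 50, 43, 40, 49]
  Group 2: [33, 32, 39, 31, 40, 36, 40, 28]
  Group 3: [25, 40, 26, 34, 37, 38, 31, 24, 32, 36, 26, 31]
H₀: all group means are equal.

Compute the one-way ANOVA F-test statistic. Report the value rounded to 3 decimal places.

test statistic = 10.569

Group means [44.20, 34.88, 31.67], grand mean 35.200
SSB = Σnᵢ(x̄ᵢ−x̄)² = 555.658; SSW = ΣΣ(x−x̄ᵢ)² = 578.342
MSB = 555.658/2 = 277.8292; MSW = 578.342/22 = 26.2883
F = MSB/MSW = 10.5686
df = (2, 22)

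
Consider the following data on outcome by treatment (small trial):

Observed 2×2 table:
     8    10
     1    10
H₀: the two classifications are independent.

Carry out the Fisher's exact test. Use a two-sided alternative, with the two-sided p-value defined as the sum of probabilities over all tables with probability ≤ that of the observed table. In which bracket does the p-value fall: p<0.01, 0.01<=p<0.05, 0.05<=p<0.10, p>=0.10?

Margins: r₁=18, r₂=11, c₁=9, c₂=20, n=29
p_obs = C(18,8)·C(11,1)/C(29,9); sum pmf over tables with pmf ≤ p_obs
p-value (two-sided) = 0.09590
→ bracket: 0.05<=p<0.10

p-value bracket: 0.05<=p<0.10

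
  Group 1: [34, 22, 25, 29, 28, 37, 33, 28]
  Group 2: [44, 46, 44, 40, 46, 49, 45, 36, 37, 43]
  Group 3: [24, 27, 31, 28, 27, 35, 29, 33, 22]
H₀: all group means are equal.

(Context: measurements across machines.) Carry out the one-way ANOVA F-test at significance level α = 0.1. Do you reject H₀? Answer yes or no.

Group means [29.50, 43.00, 28.44], grand mean 34.148
SSB = Σnᵢ(x̄ᵢ−x̄)² = 1249.185; SSW = ΣΣ(x−x̄ᵢ)² = 460.222
MSB = 1249.185/2 = 624.5926; MSW = 460.222/24 = 19.1759
F = MSB/MSW = 32.5717
df = (2, 24)
p-value (upper-tail) = 0.00000
At α=0.1: p < α → reject H₀

reject H₀: yes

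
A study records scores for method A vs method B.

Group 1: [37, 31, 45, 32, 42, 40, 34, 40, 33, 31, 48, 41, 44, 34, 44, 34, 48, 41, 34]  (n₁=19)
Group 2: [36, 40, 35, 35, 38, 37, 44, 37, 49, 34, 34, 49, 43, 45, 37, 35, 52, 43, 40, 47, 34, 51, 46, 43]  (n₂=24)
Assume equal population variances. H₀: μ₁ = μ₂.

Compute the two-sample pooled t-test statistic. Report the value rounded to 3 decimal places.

test statistic = -1.366

x̄₁=38.579, s₁=5.680, n₁=19
x̄₂=41.000, s₂=5.846, n₂=24
s_p² = [18·5.680² + 23·5.846²]/41 = 33.3325
SE = √(s_p²·(1/19+1/24)) = 1.7729
t = (38.579−41.000)/1.7729 = -1.3656
df = 41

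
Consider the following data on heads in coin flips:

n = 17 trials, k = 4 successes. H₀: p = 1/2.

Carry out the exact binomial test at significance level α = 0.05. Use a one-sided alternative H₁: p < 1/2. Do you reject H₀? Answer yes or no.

reject H₀: yes

Exact binomial: n=17, k=4, p₀=1/2=0.5000
P(X≤4) from Σ C(n,i)·p₀^i·(1−p₀)^(n−i)
p-value (one-sided, H₁ less) = 0.02452
At α=0.05: p < α → reject H₀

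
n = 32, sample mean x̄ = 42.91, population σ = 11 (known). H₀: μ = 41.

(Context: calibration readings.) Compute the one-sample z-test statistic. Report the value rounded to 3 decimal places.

SE = σ/√n = 11/√32 = 1.9445
z = (x̄−μ₀)/SE = (42.91−41)/1.9445 = 0.9822

test statistic = 0.982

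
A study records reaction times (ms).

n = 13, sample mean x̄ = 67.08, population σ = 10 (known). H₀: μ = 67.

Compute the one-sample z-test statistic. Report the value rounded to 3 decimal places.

test statistic = 0.029

SE = σ/√n = 10/√13 = 2.7735
z = (x̄−μ₀)/SE = (67.08−67)/2.7735 = 0.0288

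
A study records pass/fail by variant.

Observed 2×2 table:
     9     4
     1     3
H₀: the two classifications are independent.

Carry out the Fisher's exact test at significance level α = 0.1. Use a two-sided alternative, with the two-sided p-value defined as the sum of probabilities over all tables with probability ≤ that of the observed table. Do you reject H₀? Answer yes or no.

Margins: r₁=13, r₂=4, c₁=10, c₂=7, n=17
p_obs = C(13,9)·C(4,1)/C(17,10); sum pmf over tables with pmf ≤ p_obs
p-value (two-sided) = 0.25000
At α=0.1: p ≥ α → fail to reject H₀

reject H₀: no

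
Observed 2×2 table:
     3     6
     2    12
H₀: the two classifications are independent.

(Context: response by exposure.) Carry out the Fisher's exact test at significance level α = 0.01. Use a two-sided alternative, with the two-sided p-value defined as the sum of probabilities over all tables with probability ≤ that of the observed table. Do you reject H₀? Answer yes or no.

reject H₀: no

Margins: r₁=9, r₂=14, c₁=5, c₂=18, n=23
p_obs = C(9,3)·C(14,2)/C(23,5); sum pmf over tables with pmf ≤ p_obs
p-value (two-sided) = 0.34283
At α=0.01: p ≥ α → fail to reject H₀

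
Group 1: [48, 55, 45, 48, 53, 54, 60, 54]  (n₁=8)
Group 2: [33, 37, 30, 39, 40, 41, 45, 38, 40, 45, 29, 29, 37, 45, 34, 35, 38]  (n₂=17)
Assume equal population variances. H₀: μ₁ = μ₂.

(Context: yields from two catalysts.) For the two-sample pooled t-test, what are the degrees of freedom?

degrees of freedom = 23

df = n₁ + n₂ − 2 = 8 + 17 − 2 = 23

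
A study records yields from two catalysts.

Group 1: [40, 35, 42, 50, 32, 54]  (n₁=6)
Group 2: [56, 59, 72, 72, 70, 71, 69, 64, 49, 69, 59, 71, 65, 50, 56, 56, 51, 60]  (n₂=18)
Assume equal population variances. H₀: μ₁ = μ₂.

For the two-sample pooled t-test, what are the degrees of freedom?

df = n₁ + n₂ − 2 = 6 + 18 − 2 = 22

degrees of freedom = 22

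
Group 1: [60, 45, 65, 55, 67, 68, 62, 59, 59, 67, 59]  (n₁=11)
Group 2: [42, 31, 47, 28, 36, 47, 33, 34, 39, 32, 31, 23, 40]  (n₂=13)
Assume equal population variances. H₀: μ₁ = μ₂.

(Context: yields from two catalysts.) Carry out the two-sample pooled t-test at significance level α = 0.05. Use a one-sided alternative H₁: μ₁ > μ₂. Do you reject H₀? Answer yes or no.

x̄₁=60.545, s₁=6.639, n₁=11
x̄₂=35.615, s₂=7.148, n₂=13
s_p² = [10·6.639² + 12·7.148²]/22 = 47.9002
SE = √(s_p²·(1/11+1/13)) = 2.8353
t = (60.545−35.615)/2.8353 = 8.7926
df = 22
p-value (one-sided, H₁ greater) = 0.00000
At α=0.05: p < α → reject H₀

reject H₀: yes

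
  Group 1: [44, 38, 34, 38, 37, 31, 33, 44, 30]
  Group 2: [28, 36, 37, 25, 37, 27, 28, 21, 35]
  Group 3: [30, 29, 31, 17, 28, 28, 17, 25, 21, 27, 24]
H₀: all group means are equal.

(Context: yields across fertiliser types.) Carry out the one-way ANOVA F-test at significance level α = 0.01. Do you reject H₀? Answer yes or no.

Group means [36.56, 30.44, 25.18], grand mean 30.345
SSB = Σnᵢ(x̄ᵢ−x̄)² = 640.471; SSW = ΣΣ(x−x̄ᵢ)² = 732.081
MSB = 640.471/2 = 320.2355; MSW = 732.081/26 = 28.1570
F = MSB/MSW = 11.3732
df = (2, 26)
p-value (upper-tail) = 0.00028
At α=0.01: p < α → reject H₀

reject H₀: yes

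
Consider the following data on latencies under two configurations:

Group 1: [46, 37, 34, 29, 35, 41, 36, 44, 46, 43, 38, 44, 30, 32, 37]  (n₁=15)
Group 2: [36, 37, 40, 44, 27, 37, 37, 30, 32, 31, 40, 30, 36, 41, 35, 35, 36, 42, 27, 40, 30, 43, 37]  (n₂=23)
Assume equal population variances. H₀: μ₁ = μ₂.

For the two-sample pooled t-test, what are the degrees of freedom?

degrees of freedom = 36

df = n₁ + n₂ − 2 = 15 + 23 − 2 = 36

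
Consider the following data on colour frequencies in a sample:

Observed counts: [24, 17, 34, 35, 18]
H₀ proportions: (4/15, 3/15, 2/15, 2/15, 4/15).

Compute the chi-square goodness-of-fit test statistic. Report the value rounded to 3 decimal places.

test statistic = 49.168

n = 128; E_i = n·p_i = [34.13, 25.60, 17.07, 17.07, 34.13]
χ² = (24−34.13)²/34.13 + (17−25.60)²/25.60 + (34−17.07)²/17.07 + (35−17.07)²/17.07 + (18−34.13)²/34.13 = 49.1680
df = 4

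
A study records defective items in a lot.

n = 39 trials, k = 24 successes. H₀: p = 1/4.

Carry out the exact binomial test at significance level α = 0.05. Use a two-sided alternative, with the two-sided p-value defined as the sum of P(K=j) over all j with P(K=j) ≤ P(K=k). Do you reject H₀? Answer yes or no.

Exact binomial: n=39, k=24, p₀=1/4=0.2500
P(X=j) = C(n,j)·p₀^j·(1−p₀)^(n−j); p = Σ P(X=j) over j with P(X=j) ≤ P(X=24)
p-value (two-sided) = 0.00000
At α=0.05: p < α → reject H₀

reject H₀: yes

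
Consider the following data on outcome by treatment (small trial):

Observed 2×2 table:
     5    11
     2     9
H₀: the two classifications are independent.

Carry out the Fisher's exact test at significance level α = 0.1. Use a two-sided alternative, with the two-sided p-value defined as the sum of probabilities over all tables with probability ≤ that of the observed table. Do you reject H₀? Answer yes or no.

Margins: r₁=16, r₂=11, c₁=7, c₂=20, n=27
p_obs = C(16,5)·C(11,2)/C(27,7); sum pmf over tables with pmf ≤ p_obs
p-value (two-sided) = 0.66184
At α=0.1: p ≥ α → fail to reject H₀

reject H₀: no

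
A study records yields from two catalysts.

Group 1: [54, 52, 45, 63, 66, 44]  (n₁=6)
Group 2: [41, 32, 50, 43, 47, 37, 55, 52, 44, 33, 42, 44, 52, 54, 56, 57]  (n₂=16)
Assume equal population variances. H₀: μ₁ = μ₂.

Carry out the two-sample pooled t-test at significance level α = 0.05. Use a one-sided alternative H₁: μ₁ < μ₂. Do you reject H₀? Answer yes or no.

x̄₁=54.000, s₁=9.055, n₁=6
x̄₂=46.188, s₂=7.993, n₂=16
s_p² = [5·9.055² + 15·7.993²]/20 = 68.4219
SE = √(s_p²·(1/6+1/16)) = 3.9598
t = (54.000−46.188)/3.9598 = 1.9730
df = 20
p-value (one-sided, H₁ less) = 0.96876
At α=0.05: p ≥ α → fail to reject H₀

reject H₀: no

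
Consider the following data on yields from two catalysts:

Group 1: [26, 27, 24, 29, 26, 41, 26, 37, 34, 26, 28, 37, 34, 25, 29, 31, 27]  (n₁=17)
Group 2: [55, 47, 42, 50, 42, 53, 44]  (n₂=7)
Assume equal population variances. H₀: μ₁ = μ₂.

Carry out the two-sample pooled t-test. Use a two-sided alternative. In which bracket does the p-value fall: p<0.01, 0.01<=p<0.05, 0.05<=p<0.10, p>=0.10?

x̄₁=29.824, s₁=5.003, n₁=17
x̄₂=47.571, s₂=5.255, n₂=7
s_p² = [16·5.003² + 6·5.255²]/22 = 25.7357
SE = √(s_p²·(1/17+1/7)) = 2.2782
t = (29.824−47.571)/2.2782 = -7.7902
df = 22
p-value (two-sided) = 0.00000
→ bracket: p<0.01

p-value bracket: p<0.01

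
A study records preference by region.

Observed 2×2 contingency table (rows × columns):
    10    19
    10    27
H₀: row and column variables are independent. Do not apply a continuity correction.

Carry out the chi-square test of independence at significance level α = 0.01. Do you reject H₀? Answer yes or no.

Row totals [29, 37], col totals [20, 46], n=66
χ² = (10−8.79)²/8.79 + (19−20.21)²/20.21 + (10−11.21)²/11.21 + (27−25.79)²/25.79 = 0.4279
df = 1
p-value (upper-tail) = 0.51302
At α=0.01: p ≥ α → fail to reject H₀

reject H₀: no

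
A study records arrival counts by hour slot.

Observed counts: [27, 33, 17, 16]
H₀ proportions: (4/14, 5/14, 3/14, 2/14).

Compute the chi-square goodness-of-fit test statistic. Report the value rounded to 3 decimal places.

test statistic = 0.993

n = 93; E_i = n·p_i = [26.57, 33.21, 19.93, 13.29]
χ² = (27−26.57)²/26.57 + (33−33.21)²/33.21 + (17−19.93)²/19.93 + (16−13.29)²/13.29 = 0.9932
df = 3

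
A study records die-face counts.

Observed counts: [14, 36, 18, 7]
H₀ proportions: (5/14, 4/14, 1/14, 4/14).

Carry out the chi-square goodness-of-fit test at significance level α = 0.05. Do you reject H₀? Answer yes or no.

reject H₀: yes

n = 75; E_i = n·p_i = [26.79, 21.43, 5.36, 21.43]
χ² = (14−26.79)²/26.79 + (36−21.43)²/21.43 + (18−5.36)²/5.36 + (7−21.43)²/21.43 = 55.5640
df = 3
p-value (upper-tail) = 0.00000
At α=0.05: p < α → reject H₀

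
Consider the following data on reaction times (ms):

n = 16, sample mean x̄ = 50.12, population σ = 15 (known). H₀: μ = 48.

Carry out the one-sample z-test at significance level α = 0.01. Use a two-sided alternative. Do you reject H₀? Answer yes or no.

reject H₀: no

SE = σ/√n = 15/√16 = 3.7500
z = (x̄−μ₀)/SE = (50.12−48)/3.7500 = 0.5653
p-value (two-sided) = 0.57185
At α=0.01: p ≥ α → fail to reject H₀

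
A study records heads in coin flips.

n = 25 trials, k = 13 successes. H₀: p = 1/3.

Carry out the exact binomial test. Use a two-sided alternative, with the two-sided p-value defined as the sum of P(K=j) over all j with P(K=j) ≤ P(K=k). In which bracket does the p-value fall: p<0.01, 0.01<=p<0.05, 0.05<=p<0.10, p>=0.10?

Exact binomial: n=25, k=13, p₀=1/3=0.3333
P(X=j) = C(n,j)·p₀^j·(1−p₀)^(n−j); p = Σ P(X=j) over j with P(X=j) ≤ P(X=13)
p-value (two-sided) = 0.05640
→ bracket: 0.05<=p<0.10

p-value bracket: 0.05<=p<0.10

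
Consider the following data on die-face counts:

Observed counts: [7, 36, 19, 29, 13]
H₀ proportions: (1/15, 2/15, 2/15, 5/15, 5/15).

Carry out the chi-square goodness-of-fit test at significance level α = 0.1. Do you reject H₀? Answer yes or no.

reject H₀: yes

n = 104; E_i = n·p_i = [6.93, 13.87, 13.87, 34.67, 34.67]
χ² = (7−6.93)²/6.93 + (36−13.87)²/13.87 + (19−13.87)²/13.87 + (29−34.67)²/34.67 + (13−34.67)²/34.67 = 51.6971
df = 4
p-value (upper-tail) = 0.00000
At α=0.1: p < α → reject H₀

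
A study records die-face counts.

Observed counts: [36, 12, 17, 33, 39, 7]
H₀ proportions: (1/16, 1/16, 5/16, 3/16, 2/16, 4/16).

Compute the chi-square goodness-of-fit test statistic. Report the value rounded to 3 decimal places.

n = 144; E_i = n·p_i = [9.00, 9.00, 45.00, 27.00, 18.00, 36.00]
χ² = (36−9.00)²/9.00 + (12−9.00)²/9.00 + (17−45.00)²/45.00 + (33−27.00)²/27.00 + (39−18.00)²/18.00 + (7−36.00)²/36.00 = 148.6167
df = 5

test statistic = 148.617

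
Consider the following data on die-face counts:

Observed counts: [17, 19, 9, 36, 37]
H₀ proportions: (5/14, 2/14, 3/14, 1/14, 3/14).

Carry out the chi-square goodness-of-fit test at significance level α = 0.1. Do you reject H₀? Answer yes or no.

n = 118; E_i = n·p_i = [42.14, 16.86, 25.29, 8.43, 25.29]
χ² = (17−42.14)²/42.14 + (19−16.86)²/16.86 + (9−25.29)²/25.29 + (36−8.43)²/8.43 + (37−25.29)²/25.29 = 121.3802
df = 4
p-value (upper-tail) = 0.00000
At α=0.1: p < α → reject H₀

reject H₀: yes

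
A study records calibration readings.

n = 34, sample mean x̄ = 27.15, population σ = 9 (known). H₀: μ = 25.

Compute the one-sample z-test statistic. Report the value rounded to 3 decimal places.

SE = σ/√n = 9/√34 = 1.5435
z = (x̄−μ₀)/SE = (27.15−25)/1.5435 = 1.3929

test statistic = 1.393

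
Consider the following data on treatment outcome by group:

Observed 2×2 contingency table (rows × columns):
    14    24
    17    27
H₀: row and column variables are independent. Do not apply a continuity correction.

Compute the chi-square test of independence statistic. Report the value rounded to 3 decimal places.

test statistic = 0.028

Row totals [38, 44], col totals [31, 51], n=82
χ² = (14−14.37)²/14.37 + (24−23.63)²/23.63 + (17−16.63)²/16.63 + (27−27.37)²/27.37 = 0.0279
df = 1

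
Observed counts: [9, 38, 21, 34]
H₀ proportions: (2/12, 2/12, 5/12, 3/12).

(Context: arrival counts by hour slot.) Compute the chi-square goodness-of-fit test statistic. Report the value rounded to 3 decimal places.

test statistic = 43.416

n = 102; E_i = n·p_i = [17.00, 17.00, 42.50, 25.50]
χ² = (9−17.00)²/17.00 + (38−17.00)²/17.00 + (21−42.50)²/42.50 + (34−25.50)²/25.50 = 43.4157
df = 3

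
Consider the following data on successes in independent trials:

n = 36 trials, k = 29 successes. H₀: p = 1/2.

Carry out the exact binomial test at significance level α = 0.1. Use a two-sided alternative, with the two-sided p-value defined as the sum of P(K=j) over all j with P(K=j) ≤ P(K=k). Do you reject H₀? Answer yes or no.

reject H₀: yes

Exact binomial: n=36, k=29, p₀=1/2=0.5000
P(X=j) = C(n,j)·p₀^j·(1−p₀)^(n−j); p = Σ P(X=j) over j with P(X=j) ≤ P(X=29)
p-value (two-sided) = 0.00031
At α=0.1: p < α → reject H₀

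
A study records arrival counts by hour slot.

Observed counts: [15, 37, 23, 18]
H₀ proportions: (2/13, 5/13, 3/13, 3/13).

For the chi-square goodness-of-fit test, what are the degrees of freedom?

degrees of freedom = 3

df = k − 1 = 4 − 1 = 3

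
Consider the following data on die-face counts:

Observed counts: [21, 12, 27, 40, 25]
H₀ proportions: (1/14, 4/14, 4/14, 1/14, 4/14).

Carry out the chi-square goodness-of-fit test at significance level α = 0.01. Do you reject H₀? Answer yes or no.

n = 125; E_i = n·p_i = [8.93, 35.71, 35.71, 8.93, 35.71]
χ² = (21−8.93)²/8.93 + (12−35.71)²/35.71 + (27−35.71)²/35.71 + (40−8.93)²/8.93 + (25−35.71)²/35.71 = 145.5360
df = 4
p-value (upper-tail) = 0.00000
At α=0.01: p < α → reject H₀

reject H₀: yes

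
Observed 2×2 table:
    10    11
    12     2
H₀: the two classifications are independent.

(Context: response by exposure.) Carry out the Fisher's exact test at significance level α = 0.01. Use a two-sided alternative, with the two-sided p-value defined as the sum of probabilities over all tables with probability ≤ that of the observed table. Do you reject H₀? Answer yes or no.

Margins: r₁=21, r₂=14, c₁=22, c₂=13, n=35
p_obs = C(21,10)·C(14,12)/C(35,22); sum pmf over tables with pmf ≤ p_obs
p-value (two-sided) = 0.03374
At α=0.01: p ≥ α → fail to reject H₀

reject H₀: no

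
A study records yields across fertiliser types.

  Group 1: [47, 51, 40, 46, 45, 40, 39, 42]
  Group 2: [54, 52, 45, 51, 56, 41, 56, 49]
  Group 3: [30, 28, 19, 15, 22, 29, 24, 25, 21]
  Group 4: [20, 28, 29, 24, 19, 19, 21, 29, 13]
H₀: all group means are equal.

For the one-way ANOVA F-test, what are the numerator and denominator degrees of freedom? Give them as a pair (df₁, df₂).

degrees of freedom = [3, 30]

k = 4 groups, N = 34 total
df = (k−1, N−k) = (4−1, 34−4) = (3, 30)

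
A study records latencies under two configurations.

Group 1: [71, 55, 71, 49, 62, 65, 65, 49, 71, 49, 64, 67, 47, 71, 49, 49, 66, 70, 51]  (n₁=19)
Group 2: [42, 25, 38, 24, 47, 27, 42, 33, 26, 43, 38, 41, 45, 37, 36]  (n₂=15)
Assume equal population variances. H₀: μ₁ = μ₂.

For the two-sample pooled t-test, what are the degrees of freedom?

df = n₁ + n₂ − 2 = 19 + 15 − 2 = 32

degrees of freedom = 32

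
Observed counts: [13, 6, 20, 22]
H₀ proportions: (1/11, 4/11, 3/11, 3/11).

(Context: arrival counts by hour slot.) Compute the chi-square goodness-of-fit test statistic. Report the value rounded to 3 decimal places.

test statistic = 24.235

n = 61; E_i = n·p_i = [5.55, 22.18, 16.64, 16.64]
χ² = (13−5.55)²/5.55 + (6−22.18)²/22.18 + (20−16.64)²/16.64 + (22−16.64)²/16.64 = 24.2350
df = 3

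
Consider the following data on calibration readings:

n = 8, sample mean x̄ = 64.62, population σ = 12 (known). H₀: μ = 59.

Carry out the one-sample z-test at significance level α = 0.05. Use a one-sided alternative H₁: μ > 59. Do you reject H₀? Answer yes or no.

reject H₀: no

SE = σ/√n = 12/√8 = 4.2426
z = (x̄−μ₀)/SE = (64.62−59)/4.2426 = 1.3246
p-value (one-sided, H₁ greater) = 0.09264
At α=0.05: p ≥ α → fail to reject H₀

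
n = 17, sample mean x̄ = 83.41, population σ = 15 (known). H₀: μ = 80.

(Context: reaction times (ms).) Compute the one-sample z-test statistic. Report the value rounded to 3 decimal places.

test statistic = 0.937

SE = σ/√n = 15/√17 = 3.6380
z = (x̄−μ₀)/SE = (83.41−80)/3.6380 = 0.9373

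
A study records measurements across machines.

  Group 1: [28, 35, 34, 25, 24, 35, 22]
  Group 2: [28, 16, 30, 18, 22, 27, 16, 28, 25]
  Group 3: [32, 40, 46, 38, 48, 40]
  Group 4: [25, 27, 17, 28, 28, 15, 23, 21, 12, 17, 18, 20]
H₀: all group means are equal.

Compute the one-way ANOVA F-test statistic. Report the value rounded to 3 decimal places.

test statistic = 18.836

Group means [29.00, 23.33, 40.67, 20.92], grand mean 26.706
SSB = Σnᵢ(x̄ᵢ−x̄)² = 1710.809; SSW = ΣΣ(x−x̄ᵢ)² = 908.250
MSB = 1710.809/3 = 570.2696; MSW = 908.250/30 = 30.2750
F = MSB/MSW = 18.8363
df = (3, 30)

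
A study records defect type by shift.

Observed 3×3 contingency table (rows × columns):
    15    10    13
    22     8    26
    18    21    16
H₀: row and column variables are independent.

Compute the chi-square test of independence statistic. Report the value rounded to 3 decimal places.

Row totals [38, 56, 55], col totals [55, 39, 55], n=149
χ² = (15−14.03)²/14.03 + (10−9.95)²/9.95 + (13−14.03)²/14.03 + (22−20.67)²/20.67 + (8−14.66)²/14.66 + (26−20.67)²/20.67 + (18−20.30)²/20.30 + (21−14.40)²/14.40 + (16−20.30)²/20.30 = 8.8283
df = 4

test statistic = 8.828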